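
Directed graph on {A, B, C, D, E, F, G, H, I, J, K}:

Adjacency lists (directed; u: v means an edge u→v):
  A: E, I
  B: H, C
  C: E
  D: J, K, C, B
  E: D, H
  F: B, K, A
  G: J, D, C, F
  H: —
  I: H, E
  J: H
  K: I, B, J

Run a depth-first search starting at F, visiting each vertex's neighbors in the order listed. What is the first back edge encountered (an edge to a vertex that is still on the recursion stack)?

DFS from F (visiting each vertex's neighbors in the order listed); mark gray on enter, black on exit:
F gray
  B gray
    H gray
    H black
    C gray
      E gray
        D gray
          J gray
            J→H: H black — skip
          J black
          K gray
            I gray
              I→H: H black — skip
              I→E: E is gray → back edge
First back edge: I → E.

I→E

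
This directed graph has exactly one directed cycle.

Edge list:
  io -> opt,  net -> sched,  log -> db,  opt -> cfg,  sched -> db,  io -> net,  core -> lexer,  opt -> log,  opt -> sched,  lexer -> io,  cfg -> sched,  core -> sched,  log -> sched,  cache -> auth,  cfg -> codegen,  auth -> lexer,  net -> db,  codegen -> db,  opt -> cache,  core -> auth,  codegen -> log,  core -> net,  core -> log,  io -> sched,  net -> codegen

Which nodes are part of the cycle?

io, opt, auth, cache, lexer

DFS with gray/black marking from lexer:
lexer gray
  io gray
    opt gray
      sched gray
        db gray
        db black
      sched black
      cache gray
        auth gray
          auth→lexer: lexer is gray → back edge
Back edge closes the cycle lexer → io → opt → cache → auth → lexer; its vertices are {io, opt, auth, cache, lexer}.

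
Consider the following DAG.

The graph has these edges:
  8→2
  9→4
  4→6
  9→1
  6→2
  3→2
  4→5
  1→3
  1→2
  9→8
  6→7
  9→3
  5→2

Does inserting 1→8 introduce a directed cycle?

Adding 1→8 creates a cycle iff 8 can already reach 1.
Explore from 8: no path reaches 1. The graph stays acyclic.

No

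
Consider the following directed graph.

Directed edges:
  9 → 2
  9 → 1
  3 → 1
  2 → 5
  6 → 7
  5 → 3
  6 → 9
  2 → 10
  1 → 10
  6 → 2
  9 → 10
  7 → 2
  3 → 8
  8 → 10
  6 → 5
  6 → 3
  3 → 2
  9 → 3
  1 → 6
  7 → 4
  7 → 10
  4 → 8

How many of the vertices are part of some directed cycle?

7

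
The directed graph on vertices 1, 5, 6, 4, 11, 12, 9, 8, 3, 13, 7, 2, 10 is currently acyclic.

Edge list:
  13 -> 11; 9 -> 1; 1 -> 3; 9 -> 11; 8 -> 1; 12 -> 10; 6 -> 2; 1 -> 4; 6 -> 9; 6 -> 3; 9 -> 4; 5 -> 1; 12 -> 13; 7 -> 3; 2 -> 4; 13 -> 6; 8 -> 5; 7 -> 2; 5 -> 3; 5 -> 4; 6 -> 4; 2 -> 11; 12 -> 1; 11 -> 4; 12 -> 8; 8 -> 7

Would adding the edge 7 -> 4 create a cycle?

Adding 7→4 creates a cycle iff 4 can already reach 7.
Explore from 4: no path reaches 7. The graph stays acyclic.

No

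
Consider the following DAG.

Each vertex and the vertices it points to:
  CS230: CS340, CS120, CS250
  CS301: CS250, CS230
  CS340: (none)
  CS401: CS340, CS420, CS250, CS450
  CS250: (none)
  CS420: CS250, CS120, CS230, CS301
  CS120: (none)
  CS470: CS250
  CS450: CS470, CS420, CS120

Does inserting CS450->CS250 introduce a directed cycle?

No

Adding CS450→CS250 creates a cycle iff CS250 can already reach CS450.
Explore from CS250: no path reaches CS450. The graph stays acyclic.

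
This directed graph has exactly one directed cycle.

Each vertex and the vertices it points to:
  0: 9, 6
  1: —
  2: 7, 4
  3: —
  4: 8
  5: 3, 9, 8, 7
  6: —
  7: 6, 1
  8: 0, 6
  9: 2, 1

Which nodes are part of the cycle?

0, 2, 4, 8, 9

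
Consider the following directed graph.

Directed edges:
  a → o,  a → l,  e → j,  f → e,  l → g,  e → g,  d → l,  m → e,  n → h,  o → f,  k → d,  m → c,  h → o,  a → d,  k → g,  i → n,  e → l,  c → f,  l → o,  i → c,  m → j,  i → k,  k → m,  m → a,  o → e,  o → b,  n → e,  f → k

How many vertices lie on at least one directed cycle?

9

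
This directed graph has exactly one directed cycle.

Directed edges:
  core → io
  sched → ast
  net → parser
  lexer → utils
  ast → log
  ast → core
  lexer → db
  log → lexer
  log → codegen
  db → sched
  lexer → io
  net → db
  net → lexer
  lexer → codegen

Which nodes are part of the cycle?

db, ast, log, lexer, sched

DFS with gray/black marking from db:
db gray
  sched gray
    ast gray
      log gray
        codegen gray
        codegen black
        lexer gray
          utils gray
          utils black
          lexer→db: db is gray → back edge
Back edge closes the cycle db → sched → ast → log → lexer → db; its vertices are {db, ast, log, lexer, sched}.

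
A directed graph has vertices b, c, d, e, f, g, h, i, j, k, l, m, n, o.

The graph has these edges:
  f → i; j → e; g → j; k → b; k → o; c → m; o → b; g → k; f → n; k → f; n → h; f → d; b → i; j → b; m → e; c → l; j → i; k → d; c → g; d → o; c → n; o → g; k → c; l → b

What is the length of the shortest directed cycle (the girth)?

3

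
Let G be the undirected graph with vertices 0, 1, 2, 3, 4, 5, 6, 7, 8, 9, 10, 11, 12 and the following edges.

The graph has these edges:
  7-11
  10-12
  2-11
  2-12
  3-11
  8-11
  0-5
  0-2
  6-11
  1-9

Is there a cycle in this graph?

No

DFS, tracking each vertex's parent; an edge to a visited non-parent vertex closes a cycle.
Start from 8:
visit 8 (parent –)
  visit 11 (parent 8)
    visit 6 (parent 11)
      6–11: parent, skip
    visit 7 (parent 11)
      7–11: parent, skip
    visit 3 (parent 11)
      3–11: parent, skip
    visit 2 (parent 11)
      visit 12 (parent 2)
        visit 10 (parent 12)
          10–12: parent, skip
        12–2: parent, skip
      visit 0 (parent 2)
        visit 5 (parent 0)
          5–0: parent, skip
        0–2: parent, skip
      2–11: parent, skip
    11–8: parent, skip
visit 1 (parent –)
  visit 9 (parent 1)
    9–1: parent, skip
visit 4 (parent –)
No non-parent visited neighbor found — the graph is a forest.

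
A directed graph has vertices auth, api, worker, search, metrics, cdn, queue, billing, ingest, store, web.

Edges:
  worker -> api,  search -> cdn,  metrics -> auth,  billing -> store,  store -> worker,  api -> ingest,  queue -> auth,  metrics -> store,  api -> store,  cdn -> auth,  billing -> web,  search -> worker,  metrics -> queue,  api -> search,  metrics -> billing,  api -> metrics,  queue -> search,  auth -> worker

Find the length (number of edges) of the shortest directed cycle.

3

For each vertex v, BFS finds the shortest path from v back to v.
The shortest such closed walk is api → store → worker → api, length 3.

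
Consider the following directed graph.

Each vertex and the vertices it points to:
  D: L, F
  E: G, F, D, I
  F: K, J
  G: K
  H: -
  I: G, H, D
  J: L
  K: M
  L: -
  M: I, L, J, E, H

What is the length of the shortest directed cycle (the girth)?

4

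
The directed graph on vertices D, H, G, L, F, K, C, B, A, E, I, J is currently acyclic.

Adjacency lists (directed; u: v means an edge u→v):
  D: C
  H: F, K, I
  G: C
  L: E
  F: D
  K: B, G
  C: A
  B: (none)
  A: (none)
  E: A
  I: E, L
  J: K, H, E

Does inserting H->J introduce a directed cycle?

Adding H→J creates a cycle iff J can already reach H.
Path from J: J → H.
So J → … → H → J is a cycle.

Yes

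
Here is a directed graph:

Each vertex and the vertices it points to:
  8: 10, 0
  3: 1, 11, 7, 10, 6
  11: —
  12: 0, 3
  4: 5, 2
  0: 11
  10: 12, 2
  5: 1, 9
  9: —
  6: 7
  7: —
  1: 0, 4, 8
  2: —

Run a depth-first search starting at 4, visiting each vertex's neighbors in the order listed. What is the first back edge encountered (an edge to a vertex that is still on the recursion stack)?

1→4

DFS from 4 (visiting each vertex's neighbors in the order listed); mark gray on enter, black on exit:
4 gray
  5 gray
    1 gray
      0 gray
        11 gray
        11 black
      0 black
      1→4: 4 is gray → back edge
First back edge: 1 → 4.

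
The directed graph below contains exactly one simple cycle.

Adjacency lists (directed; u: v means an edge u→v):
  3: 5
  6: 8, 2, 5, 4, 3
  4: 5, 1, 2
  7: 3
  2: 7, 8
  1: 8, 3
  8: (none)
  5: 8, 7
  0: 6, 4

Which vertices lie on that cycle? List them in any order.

3, 5, 7

DFS with gray/black marking from 5:
5 gray
  8 gray
  8 black
  7 gray
    3 gray
      3→5: 5 is gray → back edge
Back edge closes the cycle 5 → 7 → 3 → 5; its vertices are {3, 5, 7}.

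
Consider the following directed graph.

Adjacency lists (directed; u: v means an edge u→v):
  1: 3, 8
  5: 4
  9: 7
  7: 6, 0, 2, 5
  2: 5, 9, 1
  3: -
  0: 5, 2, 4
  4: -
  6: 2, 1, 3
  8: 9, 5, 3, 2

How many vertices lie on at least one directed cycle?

7

A vertex is on a directed cycle iff it belongs to a strongly connected component of size ≥ 2 (or has a self-loop).
The vertices on cycles are {0, 1, 2, 6, 7, 8, 9} — 7 in total.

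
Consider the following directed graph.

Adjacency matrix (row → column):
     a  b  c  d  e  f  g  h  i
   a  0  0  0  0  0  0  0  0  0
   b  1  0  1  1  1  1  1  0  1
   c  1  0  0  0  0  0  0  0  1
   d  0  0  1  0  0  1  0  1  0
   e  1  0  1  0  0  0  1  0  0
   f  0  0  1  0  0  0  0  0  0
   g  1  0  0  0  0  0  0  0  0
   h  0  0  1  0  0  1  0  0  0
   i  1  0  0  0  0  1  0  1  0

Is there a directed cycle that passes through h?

Yes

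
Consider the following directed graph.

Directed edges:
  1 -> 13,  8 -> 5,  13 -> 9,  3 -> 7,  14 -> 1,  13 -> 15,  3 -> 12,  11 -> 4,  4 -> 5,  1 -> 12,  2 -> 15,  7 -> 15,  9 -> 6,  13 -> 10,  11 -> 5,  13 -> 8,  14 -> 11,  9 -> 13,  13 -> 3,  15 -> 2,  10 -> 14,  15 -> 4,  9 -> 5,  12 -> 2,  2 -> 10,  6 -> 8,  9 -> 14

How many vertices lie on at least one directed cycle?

A vertex is on a directed cycle iff it belongs to a strongly connected component of size ≥ 2 (or has a self-loop).
The vertices on cycles are {1, 2, 3, 7, 9, 10, 12, 13, 14, 15} — 10 in total.

10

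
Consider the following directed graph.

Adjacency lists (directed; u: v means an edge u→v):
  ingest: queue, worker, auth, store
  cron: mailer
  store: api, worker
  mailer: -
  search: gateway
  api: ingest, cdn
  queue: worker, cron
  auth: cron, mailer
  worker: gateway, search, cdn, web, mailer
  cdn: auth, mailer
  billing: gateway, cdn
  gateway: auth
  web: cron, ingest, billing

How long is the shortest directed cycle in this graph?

3

For each vertex v, BFS finds the shortest path from v back to v.
The shortest such closed walk is worker → web → ingest → worker, length 3.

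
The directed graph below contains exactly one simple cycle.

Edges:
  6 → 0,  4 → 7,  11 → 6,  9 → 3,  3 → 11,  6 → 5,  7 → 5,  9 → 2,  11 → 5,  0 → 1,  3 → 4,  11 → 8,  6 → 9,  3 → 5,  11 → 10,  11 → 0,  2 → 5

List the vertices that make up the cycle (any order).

DFS with gray/black marking from 3:
3 gray
  4 gray
    7 gray
      5 gray
      5 black
    7 black
  4 black
  3→5: 5 black — skip
  11 gray
    6 gray
      6→5: 5 black — skip
      9 gray
        9→3: 3 is gray → back edge
Back edge closes the cycle 3 → 11 → 6 → 9 → 3; its vertices are {3, 6, 9, 11}.

3, 6, 9, 11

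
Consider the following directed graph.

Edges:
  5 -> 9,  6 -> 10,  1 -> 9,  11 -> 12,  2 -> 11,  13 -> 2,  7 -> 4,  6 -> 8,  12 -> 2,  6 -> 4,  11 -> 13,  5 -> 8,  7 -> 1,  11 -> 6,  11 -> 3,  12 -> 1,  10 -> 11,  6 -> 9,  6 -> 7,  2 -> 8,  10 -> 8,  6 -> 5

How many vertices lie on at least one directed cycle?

6

A vertex is on a directed cycle iff it belongs to a strongly connected component of size ≥ 2 (or has a self-loop).
The vertices on cycles are {2, 6, 10, 11, 12, 13} — 6 in total.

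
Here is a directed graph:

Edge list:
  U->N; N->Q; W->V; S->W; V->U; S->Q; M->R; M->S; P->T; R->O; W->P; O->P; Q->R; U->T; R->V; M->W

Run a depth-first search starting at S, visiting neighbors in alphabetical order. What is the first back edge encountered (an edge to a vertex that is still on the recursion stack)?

N→Q

DFS from S (visiting neighbors in alphabetical order); mark gray on enter, black on exit:
S gray
  Q gray
    R gray
      O gray
        P gray
          T gray
          T black
        P black
      O black
      V gray
        U gray
          N gray
            N→Q: Q is gray → back edge
First back edge: N → Q.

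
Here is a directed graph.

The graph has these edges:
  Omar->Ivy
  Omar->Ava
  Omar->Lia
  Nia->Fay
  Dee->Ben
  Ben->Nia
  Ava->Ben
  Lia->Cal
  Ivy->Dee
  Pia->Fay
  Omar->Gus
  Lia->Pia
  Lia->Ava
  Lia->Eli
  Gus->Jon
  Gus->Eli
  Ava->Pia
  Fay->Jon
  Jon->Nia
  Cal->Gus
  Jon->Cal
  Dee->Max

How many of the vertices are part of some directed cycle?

A vertex is on a directed cycle iff it belongs to a strongly connected component of size ≥ 2 (or has a self-loop).
The vertices on cycles are {Cal, Fay, Gus, Jon, Nia} — 5 in total.

5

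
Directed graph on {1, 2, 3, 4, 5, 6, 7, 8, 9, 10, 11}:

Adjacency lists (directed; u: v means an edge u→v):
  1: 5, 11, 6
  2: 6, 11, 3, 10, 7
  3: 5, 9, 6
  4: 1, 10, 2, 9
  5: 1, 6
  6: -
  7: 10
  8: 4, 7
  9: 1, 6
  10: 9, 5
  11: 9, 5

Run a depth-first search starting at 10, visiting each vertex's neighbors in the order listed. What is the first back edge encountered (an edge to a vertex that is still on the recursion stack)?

5→1

DFS from 10 (visiting each vertex's neighbors in the order listed); mark gray on enter, black on exit:
10 gray
  9 gray
    1 gray
      5 gray
        5→1: 1 is gray → back edge
First back edge: 5 → 1.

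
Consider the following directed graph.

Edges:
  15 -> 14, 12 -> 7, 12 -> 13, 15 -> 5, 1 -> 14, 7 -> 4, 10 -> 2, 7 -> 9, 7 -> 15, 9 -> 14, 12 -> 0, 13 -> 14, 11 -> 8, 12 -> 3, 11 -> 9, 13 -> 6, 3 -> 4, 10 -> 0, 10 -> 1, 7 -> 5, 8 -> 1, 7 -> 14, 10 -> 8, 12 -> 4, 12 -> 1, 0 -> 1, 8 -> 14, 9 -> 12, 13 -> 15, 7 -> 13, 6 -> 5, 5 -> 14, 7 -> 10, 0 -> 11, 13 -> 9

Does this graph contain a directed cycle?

DFS with white/gray/black marking, starting from 12:
12 gray
  7 gray
    5 gray
      14 gray
      14 black
    5 black
    15 gray
      15→5: 5 black — skip
      15→14: 14 black — skip
    15 black
    13 gray
      9 gray
        9→14: 14 black — skip
        9→12: 12 is gray → back edge
Back edge found, so a cycle exists: 12 → 7 → 13 → 9 → 12.

Yes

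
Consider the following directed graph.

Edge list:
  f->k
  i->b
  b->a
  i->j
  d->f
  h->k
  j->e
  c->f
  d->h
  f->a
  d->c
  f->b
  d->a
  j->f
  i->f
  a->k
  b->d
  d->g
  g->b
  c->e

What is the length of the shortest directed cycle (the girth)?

3

For each vertex v, BFS finds the shortest path from v back to v.
The shortest such closed walk is b → d → f → b, length 3.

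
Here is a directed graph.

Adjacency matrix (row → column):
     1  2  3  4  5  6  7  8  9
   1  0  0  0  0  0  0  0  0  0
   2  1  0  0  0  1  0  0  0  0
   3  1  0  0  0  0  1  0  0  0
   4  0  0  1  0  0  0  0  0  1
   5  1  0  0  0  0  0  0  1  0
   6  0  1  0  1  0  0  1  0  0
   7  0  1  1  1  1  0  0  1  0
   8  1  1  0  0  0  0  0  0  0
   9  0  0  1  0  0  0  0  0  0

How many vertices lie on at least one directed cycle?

8

A vertex is on a directed cycle iff it belongs to a strongly connected component of size ≥ 2 (or has a self-loop).
The vertices on cycles are {2, 3, 4, 5, 6, 7, 8, 9} — 8 in total.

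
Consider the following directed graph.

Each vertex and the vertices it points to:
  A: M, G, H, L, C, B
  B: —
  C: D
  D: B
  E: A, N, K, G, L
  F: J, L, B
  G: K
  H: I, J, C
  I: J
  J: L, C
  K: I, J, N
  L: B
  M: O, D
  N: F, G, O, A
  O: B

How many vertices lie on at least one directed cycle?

4

A vertex is on a directed cycle iff it belongs to a strongly connected component of size ≥ 2 (or has a self-loop).
The vertices on cycles are {A, G, K, N} — 4 in total.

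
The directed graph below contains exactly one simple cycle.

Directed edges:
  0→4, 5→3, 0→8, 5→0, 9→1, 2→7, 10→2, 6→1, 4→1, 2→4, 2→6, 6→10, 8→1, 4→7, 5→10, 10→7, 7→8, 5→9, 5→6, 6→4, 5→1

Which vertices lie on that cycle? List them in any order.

DFS with gray/black marking from 10:
10 gray
  2 gray
    6 gray
      6→10: 10 is gray → back edge
Back edge closes the cycle 10 → 2 → 6 → 10; its vertices are {2, 6, 10}.

2, 6, 10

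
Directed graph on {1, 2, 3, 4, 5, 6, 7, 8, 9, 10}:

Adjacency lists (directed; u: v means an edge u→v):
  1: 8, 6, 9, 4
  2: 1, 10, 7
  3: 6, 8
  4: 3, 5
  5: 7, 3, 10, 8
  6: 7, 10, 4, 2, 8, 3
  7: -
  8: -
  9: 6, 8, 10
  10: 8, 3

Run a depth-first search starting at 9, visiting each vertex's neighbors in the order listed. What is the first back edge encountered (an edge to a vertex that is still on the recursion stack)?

3->6

DFS from 9 (visiting each vertex's neighbors in the order listed); mark gray on enter, black on exit:
9 gray
  6 gray
    7 gray
    7 black
    10 gray
      8 gray
      8 black
      3 gray
        3→6: 6 is gray → back edge
First back edge: 3 → 6.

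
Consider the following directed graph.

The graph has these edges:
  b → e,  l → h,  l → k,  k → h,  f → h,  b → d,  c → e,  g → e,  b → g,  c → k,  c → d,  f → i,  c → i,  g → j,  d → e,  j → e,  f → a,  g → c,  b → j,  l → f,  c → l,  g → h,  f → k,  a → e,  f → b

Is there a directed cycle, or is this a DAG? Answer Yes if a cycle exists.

DFS with white/gray/black marking, starting from i:
i gray
i black
h gray
h black
g gray
  e gray
  e black
  g→h: h black — skip
  c gray
    l gray
      l→h: h black — skip
      k gray
        k→h: h black — skip
      k black
      f gray
        a gray
          a→e: e black — skip
        a black
        b gray
          b→e: e black — skip
          b→g: g is gray → back edge
Back edge found, so a cycle exists: g → c → l → f → b → g.

Yes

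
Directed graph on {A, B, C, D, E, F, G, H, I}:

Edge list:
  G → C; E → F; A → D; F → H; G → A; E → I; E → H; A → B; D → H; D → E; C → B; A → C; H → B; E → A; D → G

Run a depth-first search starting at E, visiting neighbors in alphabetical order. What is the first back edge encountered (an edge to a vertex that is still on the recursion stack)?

D->E

DFS from E (visiting neighbors in alphabetical order); mark gray on enter, black on exit:
E gray
  A gray
    B gray
    B black
    C gray
      C→B: B black — skip
    C black
    D gray
      D→E: E is gray → back edge
First back edge: D → E.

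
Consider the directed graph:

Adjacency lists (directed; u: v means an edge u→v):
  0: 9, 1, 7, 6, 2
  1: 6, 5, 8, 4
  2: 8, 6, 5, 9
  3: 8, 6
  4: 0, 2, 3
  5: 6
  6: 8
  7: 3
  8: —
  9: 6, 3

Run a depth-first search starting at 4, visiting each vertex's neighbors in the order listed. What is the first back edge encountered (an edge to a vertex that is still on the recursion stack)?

DFS from 4 (visiting each vertex's neighbors in the order listed); mark gray on enter, black on exit:
4 gray
  0 gray
    9 gray
      6 gray
        8 gray
        8 black
      6 black
      3 gray
        3→8: 8 black — skip
        3→6: 6 black — skip
      3 black
    9 black
    1 gray
      1→6: 6 black — skip
      5 gray
        5→6: 6 black — skip
      5 black
      1→8: 8 black — skip
      1→4: 4 is gray → back edge
First back edge: 1 → 4.

1→4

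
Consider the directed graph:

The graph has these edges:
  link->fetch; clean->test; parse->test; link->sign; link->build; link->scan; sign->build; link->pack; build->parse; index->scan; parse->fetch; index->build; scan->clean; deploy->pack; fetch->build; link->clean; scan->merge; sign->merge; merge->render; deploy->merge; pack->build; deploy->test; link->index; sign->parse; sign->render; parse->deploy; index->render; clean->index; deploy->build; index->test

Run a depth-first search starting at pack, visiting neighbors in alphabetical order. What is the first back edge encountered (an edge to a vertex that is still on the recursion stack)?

deploy→build

DFS from pack (visiting neighbors in alphabetical order); mark gray on enter, black on exit:
pack gray
  build gray
    parse gray
      deploy gray
        deploy→build: build is gray → back edge
First back edge: deploy → build.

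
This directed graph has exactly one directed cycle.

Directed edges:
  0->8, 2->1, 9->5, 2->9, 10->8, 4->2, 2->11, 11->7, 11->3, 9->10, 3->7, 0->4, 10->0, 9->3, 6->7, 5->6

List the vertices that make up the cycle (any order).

DFS with gray/black marking from 2:
2 gray
  11 gray
    7 gray
    7 black
    3 gray
      3→7: 7 black — skip
    3 black
  11 black
  9 gray
    10 gray
      0 gray
        8 gray
        8 black
        4 gray
          4→2: 2 is gray → back edge
Back edge closes the cycle 2 → 9 → 10 → 0 → 4 → 2; its vertices are {0, 2, 4, 9, 10}.

0, 2, 4, 9, 10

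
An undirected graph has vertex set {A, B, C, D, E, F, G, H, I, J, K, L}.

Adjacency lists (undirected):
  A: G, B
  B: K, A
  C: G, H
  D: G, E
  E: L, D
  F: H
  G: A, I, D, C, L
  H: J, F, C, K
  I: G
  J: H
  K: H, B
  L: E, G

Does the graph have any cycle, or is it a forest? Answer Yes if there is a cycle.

Yes

DFS, tracking each vertex's parent; an edge to a visited non-parent vertex closes a cycle.
Start from A:
visit A (parent –)
  visit G (parent A)
    G–A: parent, skip
    visit I (parent G)
      I–G: parent, skip
    visit D (parent G)
      D–G: parent, skip
      visit E (parent D)
        visit L (parent E)
          L–E: parent, skip
          L–G: G visited and ≠ parent → cycle
Cycle: G – D – E – L – G.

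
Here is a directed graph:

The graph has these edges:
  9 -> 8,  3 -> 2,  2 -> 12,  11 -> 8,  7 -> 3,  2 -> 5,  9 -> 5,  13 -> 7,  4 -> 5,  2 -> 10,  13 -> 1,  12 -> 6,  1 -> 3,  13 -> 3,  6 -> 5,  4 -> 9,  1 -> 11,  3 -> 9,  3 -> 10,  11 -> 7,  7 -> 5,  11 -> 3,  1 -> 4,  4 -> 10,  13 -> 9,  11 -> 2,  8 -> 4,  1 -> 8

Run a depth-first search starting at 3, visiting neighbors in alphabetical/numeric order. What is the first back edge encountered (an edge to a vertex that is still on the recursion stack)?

4->9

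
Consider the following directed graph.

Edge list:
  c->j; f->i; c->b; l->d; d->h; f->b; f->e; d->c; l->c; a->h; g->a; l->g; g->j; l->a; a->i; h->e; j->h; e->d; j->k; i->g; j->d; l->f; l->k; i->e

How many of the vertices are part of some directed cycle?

8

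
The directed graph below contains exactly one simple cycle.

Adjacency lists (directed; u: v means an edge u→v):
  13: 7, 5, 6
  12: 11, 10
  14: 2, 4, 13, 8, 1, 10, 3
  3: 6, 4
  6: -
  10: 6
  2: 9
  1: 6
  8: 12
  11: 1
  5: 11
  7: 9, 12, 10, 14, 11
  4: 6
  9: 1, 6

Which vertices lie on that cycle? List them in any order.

7, 13, 14

DFS with gray/black marking from 14:
14 gray
  2 gray
    9 gray
      1 gray
        6 gray
        6 black
      1 black
      9→6: 6 black — skip
    9 black
  2 black
  4 gray
    4→6: 6 black — skip
  4 black
  13 gray
    7 gray
      7→9: 9 black — skip
      12 gray
        11 gray
          11→1: 1 black — skip
        11 black
        10 gray
          10→6: 6 black — skip
        10 black
      12 black
      7→10: 10 black — skip
      7→14: 14 is gray → back edge
Back edge closes the cycle 14 → 13 → 7 → 14; its vertices are {7, 13, 14}.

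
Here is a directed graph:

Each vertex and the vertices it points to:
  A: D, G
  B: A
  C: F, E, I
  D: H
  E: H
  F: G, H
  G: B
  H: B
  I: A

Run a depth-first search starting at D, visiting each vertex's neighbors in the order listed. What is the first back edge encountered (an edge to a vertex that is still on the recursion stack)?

DFS from D (visiting each vertex's neighbors in the order listed); mark gray on enter, black on exit:
D gray
  H gray
    B gray
      A gray
        A→D: D is gray → back edge
First back edge: A → D.

A->D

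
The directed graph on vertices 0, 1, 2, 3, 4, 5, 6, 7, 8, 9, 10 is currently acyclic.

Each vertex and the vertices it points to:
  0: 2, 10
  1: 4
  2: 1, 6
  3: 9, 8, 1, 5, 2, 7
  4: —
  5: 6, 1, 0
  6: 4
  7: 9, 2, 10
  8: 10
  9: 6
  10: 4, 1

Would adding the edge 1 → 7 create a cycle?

Yes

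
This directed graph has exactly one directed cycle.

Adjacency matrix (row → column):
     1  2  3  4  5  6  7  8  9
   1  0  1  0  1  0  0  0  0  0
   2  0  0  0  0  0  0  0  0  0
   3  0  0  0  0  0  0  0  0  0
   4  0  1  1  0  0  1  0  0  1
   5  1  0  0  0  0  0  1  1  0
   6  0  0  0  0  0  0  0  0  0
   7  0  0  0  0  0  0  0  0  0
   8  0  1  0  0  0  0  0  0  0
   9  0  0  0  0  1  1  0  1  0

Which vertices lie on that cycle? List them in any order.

DFS with gray/black marking from 5:
5 gray
  7 gray
  7 black
  1 gray
    2 gray
    2 black
    4 gray
      4→2: 2 black — skip
      9 gray
        9→5: 5 is gray → back edge
Back edge closes the cycle 5 → 1 → 4 → 9 → 5; its vertices are {1, 4, 5, 9}.

1, 4, 5, 9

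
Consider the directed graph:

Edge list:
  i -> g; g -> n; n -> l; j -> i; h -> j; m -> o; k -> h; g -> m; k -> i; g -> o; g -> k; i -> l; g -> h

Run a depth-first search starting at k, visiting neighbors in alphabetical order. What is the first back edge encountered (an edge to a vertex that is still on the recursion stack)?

DFS from k (visiting neighbors in alphabetical order); mark gray on enter, black on exit:
k gray
  h gray
    j gray
      i gray
        g gray
          g→h: h is gray → back edge
First back edge: g → h.

g->h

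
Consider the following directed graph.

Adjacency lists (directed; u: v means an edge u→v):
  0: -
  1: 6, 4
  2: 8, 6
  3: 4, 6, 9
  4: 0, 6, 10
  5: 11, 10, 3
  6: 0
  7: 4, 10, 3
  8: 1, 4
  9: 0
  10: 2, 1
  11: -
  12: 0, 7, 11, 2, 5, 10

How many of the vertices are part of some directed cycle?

5

A vertex is on a directed cycle iff it belongs to a strongly connected component of size ≥ 2 (or has a self-loop).
The vertices on cycles are {1, 2, 4, 8, 10} — 5 in total.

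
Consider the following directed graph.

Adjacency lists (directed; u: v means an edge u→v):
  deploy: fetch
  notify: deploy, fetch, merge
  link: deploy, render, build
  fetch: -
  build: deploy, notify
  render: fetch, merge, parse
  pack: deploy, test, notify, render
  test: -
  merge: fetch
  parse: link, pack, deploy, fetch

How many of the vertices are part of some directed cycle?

4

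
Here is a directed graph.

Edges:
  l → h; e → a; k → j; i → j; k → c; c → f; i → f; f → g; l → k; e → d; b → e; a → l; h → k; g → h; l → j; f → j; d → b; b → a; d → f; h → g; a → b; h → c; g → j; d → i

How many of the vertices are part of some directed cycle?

A vertex is on a directed cycle iff it belongs to a strongly connected component of size ≥ 2 (or has a self-loop).
The vertices on cycles are {a, b, c, d, e, f, g, h, k} — 9 in total.

9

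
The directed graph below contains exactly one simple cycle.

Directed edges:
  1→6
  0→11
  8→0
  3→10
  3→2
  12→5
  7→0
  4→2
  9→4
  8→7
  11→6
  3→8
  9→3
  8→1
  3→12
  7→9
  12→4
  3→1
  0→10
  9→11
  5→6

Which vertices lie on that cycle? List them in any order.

DFS with gray/black marking from 3:
3 gray
  1 gray
    6 gray
    6 black
  1 black
  10 gray
  10 black
  2 gray
  2 black
  12 gray
    4 gray
      4→2: 2 black — skip
    4 black
    5 gray
      5→6: 6 black — skip
    5 black
  12 black
  8 gray
    8→1: 1 black — skip
    7 gray
      9 gray
        9→3: 3 is gray → back edge
Back edge closes the cycle 3 → 8 → 7 → 9 → 3; its vertices are {3, 7, 8, 9}.

3, 7, 8, 9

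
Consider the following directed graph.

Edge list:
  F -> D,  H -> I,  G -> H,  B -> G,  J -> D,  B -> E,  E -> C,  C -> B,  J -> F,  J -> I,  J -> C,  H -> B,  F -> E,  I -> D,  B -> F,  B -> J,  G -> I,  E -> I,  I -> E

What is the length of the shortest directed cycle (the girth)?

2

For each vertex v, BFS finds the shortest path from v back to v.
The shortest such closed walk is E → I → E, length 2.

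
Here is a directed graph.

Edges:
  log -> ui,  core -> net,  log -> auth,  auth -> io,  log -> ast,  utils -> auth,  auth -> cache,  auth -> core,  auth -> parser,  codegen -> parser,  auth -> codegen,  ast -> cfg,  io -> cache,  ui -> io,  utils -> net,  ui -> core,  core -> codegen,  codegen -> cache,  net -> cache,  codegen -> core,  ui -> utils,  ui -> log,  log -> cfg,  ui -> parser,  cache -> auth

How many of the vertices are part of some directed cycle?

A vertex is on a directed cycle iff it belongs to a strongly connected component of size ≥ 2 (or has a self-loop).
The vertices on cycles are {io, ui, log, net, auth, core, cache, codegen} — 8 in total.

8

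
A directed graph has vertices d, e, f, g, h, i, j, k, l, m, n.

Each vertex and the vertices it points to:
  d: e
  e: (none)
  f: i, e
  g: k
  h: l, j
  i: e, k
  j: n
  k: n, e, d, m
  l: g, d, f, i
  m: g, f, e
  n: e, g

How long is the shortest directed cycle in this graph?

3

For each vertex v, BFS finds the shortest path from v back to v.
The shortest such closed walk is g → k → n → g, length 3.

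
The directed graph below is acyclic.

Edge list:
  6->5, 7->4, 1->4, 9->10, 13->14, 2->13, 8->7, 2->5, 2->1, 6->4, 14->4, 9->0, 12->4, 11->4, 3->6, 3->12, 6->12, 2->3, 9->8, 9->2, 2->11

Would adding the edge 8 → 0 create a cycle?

Adding 8→0 creates a cycle iff 0 can already reach 8.
Explore from 0: no path reaches 8. The graph stays acyclic.

No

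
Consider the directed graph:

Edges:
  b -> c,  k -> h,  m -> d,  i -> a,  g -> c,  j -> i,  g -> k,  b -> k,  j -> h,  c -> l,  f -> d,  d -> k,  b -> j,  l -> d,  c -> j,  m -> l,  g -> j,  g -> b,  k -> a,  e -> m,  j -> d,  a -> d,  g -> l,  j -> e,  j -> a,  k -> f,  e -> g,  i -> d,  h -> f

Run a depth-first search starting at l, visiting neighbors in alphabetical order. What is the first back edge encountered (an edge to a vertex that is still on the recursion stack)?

a->d

DFS from l (visiting neighbors in alphabetical order); mark gray on enter, black on exit:
l gray
  d gray
    k gray
      a gray
        a→d: d is gray → back edge
First back edge: a → d.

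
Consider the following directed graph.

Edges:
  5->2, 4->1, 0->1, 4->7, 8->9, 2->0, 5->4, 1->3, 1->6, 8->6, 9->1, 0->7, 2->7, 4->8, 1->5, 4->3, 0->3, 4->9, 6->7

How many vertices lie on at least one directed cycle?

A vertex is on a directed cycle iff it belongs to a strongly connected component of size ≥ 2 (or has a self-loop).
The vertices on cycles are {0, 1, 2, 4, 5, 8, 9} — 7 in total.

7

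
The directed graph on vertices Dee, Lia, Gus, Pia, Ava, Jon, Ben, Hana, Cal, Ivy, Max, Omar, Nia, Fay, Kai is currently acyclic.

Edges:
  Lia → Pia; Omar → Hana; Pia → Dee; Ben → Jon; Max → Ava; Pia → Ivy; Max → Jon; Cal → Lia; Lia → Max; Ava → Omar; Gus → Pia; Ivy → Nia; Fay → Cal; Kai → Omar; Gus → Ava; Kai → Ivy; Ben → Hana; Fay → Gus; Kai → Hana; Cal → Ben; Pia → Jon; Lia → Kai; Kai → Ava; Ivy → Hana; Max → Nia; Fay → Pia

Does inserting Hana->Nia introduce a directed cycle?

No

Adding Hana→Nia creates a cycle iff Nia can already reach Hana.
Explore from Nia: no path reaches Hana. The graph stays acyclic.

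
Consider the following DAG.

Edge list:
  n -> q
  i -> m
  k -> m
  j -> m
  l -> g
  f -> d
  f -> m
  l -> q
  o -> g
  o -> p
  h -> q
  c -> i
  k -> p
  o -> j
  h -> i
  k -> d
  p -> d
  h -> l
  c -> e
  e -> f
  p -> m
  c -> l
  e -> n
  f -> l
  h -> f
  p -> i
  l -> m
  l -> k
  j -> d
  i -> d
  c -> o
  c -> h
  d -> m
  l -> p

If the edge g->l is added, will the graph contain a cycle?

Adding g→l creates a cycle iff l can already reach g.
Path from l: l → g.
So l → … → g → l is a cycle.

Yes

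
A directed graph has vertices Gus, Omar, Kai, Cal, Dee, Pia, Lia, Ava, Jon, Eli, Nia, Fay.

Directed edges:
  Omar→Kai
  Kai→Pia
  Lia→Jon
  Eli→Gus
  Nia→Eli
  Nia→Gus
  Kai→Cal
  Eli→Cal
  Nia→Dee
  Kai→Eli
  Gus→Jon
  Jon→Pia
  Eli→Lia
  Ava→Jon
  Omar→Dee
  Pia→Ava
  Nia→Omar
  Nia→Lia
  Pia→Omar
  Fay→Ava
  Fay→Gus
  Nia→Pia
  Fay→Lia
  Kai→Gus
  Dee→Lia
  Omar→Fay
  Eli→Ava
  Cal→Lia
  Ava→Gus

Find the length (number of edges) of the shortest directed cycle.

3

For each vertex v, BFS finds the shortest path from v back to v.
The shortest such closed walk is Omar → Kai → Pia → Omar, length 3.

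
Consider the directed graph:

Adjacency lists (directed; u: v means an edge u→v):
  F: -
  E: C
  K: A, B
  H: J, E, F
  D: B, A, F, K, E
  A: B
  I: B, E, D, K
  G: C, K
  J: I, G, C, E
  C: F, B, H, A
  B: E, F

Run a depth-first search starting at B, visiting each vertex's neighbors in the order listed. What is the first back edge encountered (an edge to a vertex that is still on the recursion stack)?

DFS from B (visiting each vertex's neighbors in the order listed); mark gray on enter, black on exit:
B gray
  E gray
    C gray
      F gray
      F black
      C→B: B is gray → back edge
First back edge: C → B.

C→B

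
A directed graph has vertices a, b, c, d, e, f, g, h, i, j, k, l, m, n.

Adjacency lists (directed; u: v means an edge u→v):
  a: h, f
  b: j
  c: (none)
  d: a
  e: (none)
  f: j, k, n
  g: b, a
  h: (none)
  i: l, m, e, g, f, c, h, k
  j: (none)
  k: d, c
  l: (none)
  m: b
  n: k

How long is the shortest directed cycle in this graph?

4

For each vertex v, BFS finds the shortest path from v back to v.
The shortest such closed walk is k → d → a → f → k, length 4.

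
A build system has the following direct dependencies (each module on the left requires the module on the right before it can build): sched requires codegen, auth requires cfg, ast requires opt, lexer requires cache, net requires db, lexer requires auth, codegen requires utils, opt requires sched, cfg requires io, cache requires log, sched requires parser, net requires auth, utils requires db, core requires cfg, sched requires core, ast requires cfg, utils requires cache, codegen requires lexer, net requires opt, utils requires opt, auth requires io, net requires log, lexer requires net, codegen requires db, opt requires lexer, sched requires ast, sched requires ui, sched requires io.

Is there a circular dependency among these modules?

Yes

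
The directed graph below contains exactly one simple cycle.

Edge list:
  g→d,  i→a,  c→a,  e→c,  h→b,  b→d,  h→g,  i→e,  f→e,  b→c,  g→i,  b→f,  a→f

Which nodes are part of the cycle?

a, c, e, f

DFS with gray/black marking from a:
a gray
  f gray
    e gray
      c gray
        c→a: a is gray → back edge
Back edge closes the cycle a → f → e → c → a; its vertices are {a, c, e, f}.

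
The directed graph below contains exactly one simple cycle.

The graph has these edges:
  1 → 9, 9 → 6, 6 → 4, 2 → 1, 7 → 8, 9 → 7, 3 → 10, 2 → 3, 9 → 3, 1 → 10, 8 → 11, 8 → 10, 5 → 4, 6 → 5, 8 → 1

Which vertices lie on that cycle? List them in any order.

DFS with gray/black marking from 1:
1 gray
  10 gray
  10 black
  9 gray
    7 gray
      8 gray
        8→1: 1 is gray → back edge
Back edge closes the cycle 1 → 9 → 7 → 8 → 1; its vertices are {1, 7, 8, 9}.

1, 7, 8, 9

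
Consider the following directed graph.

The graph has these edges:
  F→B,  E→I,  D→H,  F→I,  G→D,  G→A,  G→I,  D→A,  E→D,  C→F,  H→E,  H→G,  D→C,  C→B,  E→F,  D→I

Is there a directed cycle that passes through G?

G is on a cycle iff G can reach itself via ≥1 edge.
G → D → H → G — yes.

Yes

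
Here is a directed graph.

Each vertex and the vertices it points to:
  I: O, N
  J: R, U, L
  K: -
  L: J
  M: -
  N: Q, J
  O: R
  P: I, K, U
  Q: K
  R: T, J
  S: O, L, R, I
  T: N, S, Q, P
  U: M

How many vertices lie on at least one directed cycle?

A vertex is on a directed cycle iff it belongs to a strongly connected component of size ≥ 2 (or has a self-loop).
The vertices on cycles are {I, J, L, N, O, P, R, S, T} — 9 in total.

9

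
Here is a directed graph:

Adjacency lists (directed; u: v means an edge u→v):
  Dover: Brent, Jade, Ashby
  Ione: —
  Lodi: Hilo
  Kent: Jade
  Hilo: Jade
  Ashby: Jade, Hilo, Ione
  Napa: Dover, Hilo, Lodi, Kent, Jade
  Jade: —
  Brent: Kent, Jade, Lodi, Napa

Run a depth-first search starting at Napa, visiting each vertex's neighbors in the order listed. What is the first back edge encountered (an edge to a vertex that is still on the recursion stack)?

DFS from Napa (visiting each vertex's neighbors in the order listed); mark gray on enter, black on exit:
Napa gray
  Dover gray
    Brent gray
      Kent gray
        Jade gray
        Jade black
      Kent black
      Brent→Jade: Jade black — skip
      Lodi gray
        Hilo gray
          Hilo→Jade: Jade black — skip
        Hilo black
      Lodi black
      Brent→Napa: Napa is gray → back edge
First back edge: Brent → Napa.

Brent->Napa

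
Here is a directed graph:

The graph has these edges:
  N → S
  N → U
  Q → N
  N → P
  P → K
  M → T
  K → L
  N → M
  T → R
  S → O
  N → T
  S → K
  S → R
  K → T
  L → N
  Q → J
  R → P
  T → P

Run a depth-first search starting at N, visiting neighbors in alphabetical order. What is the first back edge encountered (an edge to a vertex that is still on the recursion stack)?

DFS from N (visiting neighbors in alphabetical order); mark gray on enter, black on exit:
N gray
  M gray
    T gray
      P gray
        K gray
          L gray
            L→N: N is gray → back edge
First back edge: L → N.

L->N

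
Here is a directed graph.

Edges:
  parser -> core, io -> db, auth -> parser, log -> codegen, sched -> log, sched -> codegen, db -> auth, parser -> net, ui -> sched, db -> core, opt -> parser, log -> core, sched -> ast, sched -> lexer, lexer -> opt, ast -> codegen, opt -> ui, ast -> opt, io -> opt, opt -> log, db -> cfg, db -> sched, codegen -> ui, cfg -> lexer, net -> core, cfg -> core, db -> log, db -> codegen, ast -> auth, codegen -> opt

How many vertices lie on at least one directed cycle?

7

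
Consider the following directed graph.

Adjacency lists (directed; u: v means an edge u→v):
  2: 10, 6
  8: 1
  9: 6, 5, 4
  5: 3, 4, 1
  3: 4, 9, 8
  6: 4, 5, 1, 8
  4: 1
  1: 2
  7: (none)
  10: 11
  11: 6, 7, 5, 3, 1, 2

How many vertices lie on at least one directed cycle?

10

A vertex is on a directed cycle iff it belongs to a strongly connected component of size ≥ 2 (or has a self-loop).
The vertices on cycles are {1, 2, 3, 4, 5, 6, 8, 9, 10, 11} — 10 in total.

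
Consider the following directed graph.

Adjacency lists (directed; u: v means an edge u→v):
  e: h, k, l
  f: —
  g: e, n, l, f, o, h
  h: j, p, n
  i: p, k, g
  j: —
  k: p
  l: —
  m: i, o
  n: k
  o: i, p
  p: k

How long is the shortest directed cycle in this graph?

2

For each vertex v, BFS finds the shortest path from v back to v.
The shortest such closed walk is p → k → p, length 2.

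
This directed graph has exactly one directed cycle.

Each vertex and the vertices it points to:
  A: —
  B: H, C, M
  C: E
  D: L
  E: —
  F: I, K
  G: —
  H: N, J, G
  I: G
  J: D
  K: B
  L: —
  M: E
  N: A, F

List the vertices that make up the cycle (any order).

B, F, H, K, N

DFS with gray/black marking from B:
B gray
  H gray
    N gray
      A gray
      A black
      F gray
        I gray
          G gray
          G black
        I black
        K gray
          K→B: B is gray → back edge
Back edge closes the cycle B → H → N → F → K → B; its vertices are {B, F, H, K, N}.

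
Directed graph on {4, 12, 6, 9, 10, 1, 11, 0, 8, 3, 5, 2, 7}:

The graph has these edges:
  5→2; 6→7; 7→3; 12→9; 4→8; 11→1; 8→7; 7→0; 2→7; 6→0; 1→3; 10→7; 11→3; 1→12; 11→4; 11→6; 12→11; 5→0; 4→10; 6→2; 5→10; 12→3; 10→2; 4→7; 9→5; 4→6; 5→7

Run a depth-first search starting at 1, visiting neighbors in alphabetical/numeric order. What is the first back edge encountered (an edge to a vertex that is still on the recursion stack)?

11→1

DFS from 1 (visiting neighbors in alphabetical/numeric order); mark gray on enter, black on exit:
1 gray
  3 gray
  3 black
  12 gray
    12→3: 3 black — skip
    9 gray
      5 gray
        0 gray
        0 black
        2 gray
          7 gray
            7→0: 0 black — skip
            7→3: 3 black — skip
          7 black
        2 black
        5→7: 7 black — skip
        10 gray
          10→2: 2 black — skip
          10→7: 7 black — skip
        10 black
      5 black
    9 black
    11 gray
      11→1: 1 is gray → back edge
First back edge: 11 → 1.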